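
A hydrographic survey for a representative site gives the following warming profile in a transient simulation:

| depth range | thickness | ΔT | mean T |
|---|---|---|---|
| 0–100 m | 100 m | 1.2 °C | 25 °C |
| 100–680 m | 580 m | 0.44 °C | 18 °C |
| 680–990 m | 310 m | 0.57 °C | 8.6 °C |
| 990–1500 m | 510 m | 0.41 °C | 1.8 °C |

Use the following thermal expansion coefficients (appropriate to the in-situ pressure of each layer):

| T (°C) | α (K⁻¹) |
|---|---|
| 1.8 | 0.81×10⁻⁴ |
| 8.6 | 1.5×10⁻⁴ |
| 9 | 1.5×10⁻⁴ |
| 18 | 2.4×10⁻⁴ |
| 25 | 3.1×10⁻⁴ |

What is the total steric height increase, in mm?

Layer 1 at 25 °C → α = 3.1×10⁻⁴ K⁻¹
Layer 2 at 18 °C → α = 2.4×10⁻⁴ K⁻¹
Layer 3 at 8.6 °C → α = 1.5×10⁻⁴ K⁻¹
Layer 4 at 1.8 °C → α = 0.81×10⁻⁴ K⁻¹
0–100 m: 3.1×10⁻⁴ × 100 × 1.2 = 0.03720 m
100–680 m: 580 × 0.44 × 2.4×10⁻⁴ = 0.061248 m
310 × 0.57 × 1.5×10⁻⁴ = 0.026505 m
Layer 4: 0.41 × 510 × 0.81×10⁻⁴ = 0.0169371 m
Δh = 0.03720 + 0.061248 + 0.026505 + 0.0169371 = 0.1418901 m

142 mm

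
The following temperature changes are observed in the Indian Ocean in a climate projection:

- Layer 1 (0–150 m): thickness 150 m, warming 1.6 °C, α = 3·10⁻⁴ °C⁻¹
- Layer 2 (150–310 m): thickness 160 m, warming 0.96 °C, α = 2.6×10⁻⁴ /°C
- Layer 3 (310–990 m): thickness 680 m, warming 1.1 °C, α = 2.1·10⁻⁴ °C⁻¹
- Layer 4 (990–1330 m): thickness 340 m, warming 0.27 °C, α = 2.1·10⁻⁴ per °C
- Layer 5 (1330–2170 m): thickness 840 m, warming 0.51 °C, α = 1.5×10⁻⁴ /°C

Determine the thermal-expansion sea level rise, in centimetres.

about 35.3 cm

0–150 m: 1.6 × 3×10⁻⁴ × 150 = 0.07200 m
Layer 2: 160 × 0.96 × 2.6×10⁻⁴ = 0.039936 m
680 × 1.1 × 2.1×10⁻⁴ = 0.15708 m
0.27 × 2.1×10⁻⁴ × 340 = 0.019278 m
1330–2170 m: 840 × 1.5×10⁻⁴ × 0.51 = 0.06426 m
Δh = 0.07200 + 0.039936 + 0.15708 + 0.019278 + 0.06426 = 0.352554 m ≈ 35.3 cm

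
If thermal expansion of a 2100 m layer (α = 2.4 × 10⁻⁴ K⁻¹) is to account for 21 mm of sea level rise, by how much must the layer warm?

about 0.042 °C

ΔT = Δh/(αH) = 0.021 / (2.4×10⁻⁴ × 2100) ≈ 0.04167 °C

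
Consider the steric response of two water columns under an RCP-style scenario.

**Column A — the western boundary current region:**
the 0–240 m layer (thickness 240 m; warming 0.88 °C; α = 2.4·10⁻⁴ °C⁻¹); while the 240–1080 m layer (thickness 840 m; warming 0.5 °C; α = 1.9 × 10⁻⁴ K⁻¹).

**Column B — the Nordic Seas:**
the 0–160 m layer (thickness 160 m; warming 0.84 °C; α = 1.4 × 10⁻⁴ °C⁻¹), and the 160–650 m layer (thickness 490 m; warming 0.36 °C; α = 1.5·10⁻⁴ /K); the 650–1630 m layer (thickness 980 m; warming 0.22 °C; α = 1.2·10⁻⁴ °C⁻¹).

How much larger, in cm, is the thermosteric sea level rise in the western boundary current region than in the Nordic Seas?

A 0–240 m: 2.4×10⁻⁴ × 0.88 × 240 = 0.050688 m
A 240–1080 m: 1.9×10⁻⁴ × 840 × 0.5 = 0.07980 m
A total: 0.130488 m
B 0–160 m: 0.84 × 1.4×10⁻⁴ × 160 = 0.018816 m
B 160–650 m: 0.36 × 1.5×10⁻⁴ × 490 = 0.02646 m
B 650–1630 m: 0.22 × 980 × 1.2×10⁻⁴ = 0.025872 m
B total: 0.071148 m
Difference: 0.130488 − 0.071148 = 0.05934 m

5.9 cm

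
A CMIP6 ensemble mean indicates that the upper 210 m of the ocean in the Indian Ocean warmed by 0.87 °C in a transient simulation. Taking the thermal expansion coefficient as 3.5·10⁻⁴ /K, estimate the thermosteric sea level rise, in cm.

Δh = αΔT·H = 3.5×10⁻⁴ × 0.87 × 210 = 0.063945 m

Δh = 6.4 cm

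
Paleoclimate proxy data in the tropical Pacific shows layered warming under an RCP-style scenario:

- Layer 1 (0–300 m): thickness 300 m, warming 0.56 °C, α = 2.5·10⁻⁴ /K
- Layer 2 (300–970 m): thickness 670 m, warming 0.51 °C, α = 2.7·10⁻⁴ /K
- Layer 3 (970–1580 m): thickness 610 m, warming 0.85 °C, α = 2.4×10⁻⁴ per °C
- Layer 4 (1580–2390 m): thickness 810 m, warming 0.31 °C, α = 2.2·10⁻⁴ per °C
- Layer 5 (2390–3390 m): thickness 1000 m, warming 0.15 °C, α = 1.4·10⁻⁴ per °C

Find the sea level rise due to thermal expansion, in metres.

0–300 m: 0.56 × 2.5×10⁻⁴ × 300 = 0.04200 m
300–970 m: 0.51 × 670 × 2.7×10⁻⁴ = 0.092259 m
970–1580 m: 0.85 × 2.4×10⁻⁴ × 610 = 0.12444 m
2.2×10⁻⁴ × 0.31 × 810 = 0.055242 m
2390–3390 m: 1.4×10⁻⁴ × 0.15 × 1000 = 0.02100 m
Δh = 0.04200 + 0.092259 + 0.12444 + 0.055242 + 0.02100 = 0.334941 m

0.33 m of thermosteric rise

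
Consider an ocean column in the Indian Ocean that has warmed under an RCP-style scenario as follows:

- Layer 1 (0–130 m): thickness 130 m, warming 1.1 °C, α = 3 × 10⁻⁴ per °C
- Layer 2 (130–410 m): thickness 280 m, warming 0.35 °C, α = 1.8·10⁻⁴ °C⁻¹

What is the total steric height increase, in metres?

Layer 1: 3×10⁻⁴ × 130 × 1.1 = 0.04290 m
Layer 2: 280 × 0.35 × 1.8×10⁻⁴ = 0.01764 m
Δh = 0.04290 + 0.01764 = 0.06054 m ≈ 0.061 m

0.061 m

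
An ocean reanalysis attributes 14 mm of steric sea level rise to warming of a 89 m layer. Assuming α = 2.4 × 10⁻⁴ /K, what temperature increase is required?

ΔT = Δh/(αH) = 0.014 / (2.4×10⁻⁴ × 89) ≈ 0.6554 °C

about 0.655 °C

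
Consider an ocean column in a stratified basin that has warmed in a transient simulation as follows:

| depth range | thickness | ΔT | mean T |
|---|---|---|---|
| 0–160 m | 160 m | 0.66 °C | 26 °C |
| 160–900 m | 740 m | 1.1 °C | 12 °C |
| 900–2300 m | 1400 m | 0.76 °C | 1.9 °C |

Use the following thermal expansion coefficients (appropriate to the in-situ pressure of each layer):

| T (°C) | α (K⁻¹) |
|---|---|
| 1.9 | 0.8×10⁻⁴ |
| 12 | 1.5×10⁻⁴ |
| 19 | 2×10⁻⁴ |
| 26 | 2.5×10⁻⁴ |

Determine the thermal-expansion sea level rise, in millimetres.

Δh ≈ 234 mm

Layer 1 at 26 °C → α = 2.5×10⁻⁴ K⁻¹
Layer 2 at 12 °C → α = 1.5×10⁻⁴ K⁻¹
Layer 3 at 1.9 °C → α = 0.8×10⁻⁴ K⁻¹
2.5×10⁻⁴ × 0.66 × 160 = 0.02640 m
1.5×10⁻⁴ × 1.1 × 740 = 0.12210 m
0.8×10⁻⁴ × 1400 × 0.76 = 0.08512 m
Δh = 0.02640 + 0.12210 + 0.08512 = 0.23362 m ≈ 234 mm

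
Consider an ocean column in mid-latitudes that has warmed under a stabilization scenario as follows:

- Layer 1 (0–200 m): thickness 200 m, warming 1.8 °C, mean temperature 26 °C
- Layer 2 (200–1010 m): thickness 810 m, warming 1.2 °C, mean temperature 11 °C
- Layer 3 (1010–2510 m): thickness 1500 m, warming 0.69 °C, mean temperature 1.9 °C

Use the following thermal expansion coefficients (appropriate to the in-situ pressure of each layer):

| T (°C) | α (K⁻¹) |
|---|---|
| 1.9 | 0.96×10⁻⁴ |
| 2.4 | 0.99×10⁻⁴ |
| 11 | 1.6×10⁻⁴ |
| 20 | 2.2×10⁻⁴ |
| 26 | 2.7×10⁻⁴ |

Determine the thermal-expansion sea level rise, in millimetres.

Layer 1 at 26 °C → α = 2.7×10⁻⁴ K⁻¹
Layer 2 at 11 °C → α = 1.6×10⁻⁴ K⁻¹
Layer 3 at 1.9 °C → α = 0.96×10⁻⁴ K⁻¹
Layer 1: 2.7×10⁻⁴ × 200 × 1.8 = 0.09720 m
Layer 2: 1.2 × 1.6×10⁻⁴ × 810 = 0.15552 m
1010–2510 m: 0.96×10⁻⁴ × 1500 × 0.69 = 0.09936 m
Δh = 0.09720 + 0.15552 + 0.09936 = 0.35208 m

350 mm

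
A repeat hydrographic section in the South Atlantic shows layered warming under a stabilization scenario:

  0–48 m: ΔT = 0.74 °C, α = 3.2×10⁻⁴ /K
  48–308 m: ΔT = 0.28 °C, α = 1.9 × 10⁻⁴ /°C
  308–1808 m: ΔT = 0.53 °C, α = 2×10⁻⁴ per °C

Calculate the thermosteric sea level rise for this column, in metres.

Δh ≈ 0.18 m

0–48 m: 3.2×10⁻⁴ × 48 × 0.74 = 0.0113664 m
48–308 m: 0.28 × 260 × 1.9×10⁻⁴ = 0.013832 m
0.53 × 2×10⁻⁴ × 1500 = 0.15900 m
Δh = 0.0113664 + 0.013832 + 0.15900 = 0.1841984 m ≈ 0.18 m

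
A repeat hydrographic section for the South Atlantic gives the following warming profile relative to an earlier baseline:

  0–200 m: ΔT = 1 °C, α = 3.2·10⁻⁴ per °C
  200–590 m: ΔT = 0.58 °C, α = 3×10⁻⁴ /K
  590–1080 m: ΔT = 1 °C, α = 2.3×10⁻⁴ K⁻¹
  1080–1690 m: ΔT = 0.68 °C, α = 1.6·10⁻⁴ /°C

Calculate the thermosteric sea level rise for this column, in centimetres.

3.2×10⁻⁴ × 1 × 200 = 0.06400 m
200–590 m: 0.58 × 3×10⁻⁴ × 390 = 0.06786 m
590–1080 m: 2.3×10⁻⁴ × 490 × 1 = 0.11270 m
1080–1690 m: 0.68 × 610 × 1.6×10⁻⁴ = 0.066368 m
Δh = 0.06400 + 0.06786 + 0.11270 + 0.066368 = 0.310928 m

Δh = 31.1 cm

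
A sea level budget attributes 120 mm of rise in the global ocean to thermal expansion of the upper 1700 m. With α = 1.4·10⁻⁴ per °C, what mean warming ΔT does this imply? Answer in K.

0.50 K

ΔT = Δh/(αH) = 0.12 / (1.4×10⁻⁴ × 1700) ≈ 0.5042 K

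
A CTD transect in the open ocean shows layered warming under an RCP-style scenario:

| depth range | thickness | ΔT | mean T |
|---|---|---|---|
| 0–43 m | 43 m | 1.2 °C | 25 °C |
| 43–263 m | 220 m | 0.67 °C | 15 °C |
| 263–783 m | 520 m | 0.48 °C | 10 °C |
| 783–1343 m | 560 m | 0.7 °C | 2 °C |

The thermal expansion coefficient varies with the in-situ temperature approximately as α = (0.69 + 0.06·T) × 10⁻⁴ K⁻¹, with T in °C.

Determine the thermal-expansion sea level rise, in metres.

Δh ≈ 0.0987 m

Layer 1: α = (0.69 + 0.06×25)×10⁻⁴ = 2.19×10⁻⁴ K⁻¹
Layer 2: α = (0.69 + 0.06×15)×10⁻⁴ = 1.59×10⁻⁴ K⁻¹
Layer 3: α = (0.69 + 0.06×10)×10⁻⁴ = 1.29×10⁻⁴ K⁻¹
Layer 4: α = (0.69 + 0.06×2)×10⁻⁴ = 0.81×10⁻⁴ K⁻¹
2.19×10⁻⁴ × 1.2 × 43 = 0.0113004 m
43–263 m: 0.67 × 220 × 1.59×10⁻⁴ = 0.0234366 m
Layer 3: 1.29×10⁻⁴ × 520 × 0.48 = 0.0321984 m
783–1343 m: 560 × 0.81×10⁻⁴ × 0.7 = 0.031752 m
Δh = 0.0113004 + 0.0234366 + 0.0321984 + 0.031752 = 0.0986874 m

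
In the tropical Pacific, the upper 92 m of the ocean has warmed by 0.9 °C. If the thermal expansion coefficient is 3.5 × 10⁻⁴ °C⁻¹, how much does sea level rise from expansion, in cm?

Δh = αΔT·H = 3.5×10⁻⁴ × 0.9 × 92 = 0.02898 m

about 2.90 cm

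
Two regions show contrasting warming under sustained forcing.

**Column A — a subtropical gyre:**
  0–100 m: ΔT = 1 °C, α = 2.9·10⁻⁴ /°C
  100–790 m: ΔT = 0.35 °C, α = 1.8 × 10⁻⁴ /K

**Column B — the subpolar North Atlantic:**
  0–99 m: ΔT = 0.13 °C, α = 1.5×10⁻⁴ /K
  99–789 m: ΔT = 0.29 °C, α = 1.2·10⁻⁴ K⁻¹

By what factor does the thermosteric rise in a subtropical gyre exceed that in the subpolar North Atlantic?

≈ 2.79×

A 1 × 100 × 2.9×10⁻⁴ = 0.02900 m
A 100–790 m: 690 × 0.35 × 1.8×10⁻⁴ = 0.04347 m
A total: 0.07247 m
B 0–99 m: 99 × 0.13 × 1.5×10⁻⁴ = 0.0019305 m
B 690 × 0.29 × 1.2×10⁻⁴ = 0.024012 m
B total: 0.0259425 m
Ratio: 0.07247 / 0.0259425 ≈ 2.793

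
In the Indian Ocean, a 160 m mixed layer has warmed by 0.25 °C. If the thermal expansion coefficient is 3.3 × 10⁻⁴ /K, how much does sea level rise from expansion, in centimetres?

Δh = 1.32 cm

Δh = αΔT·H = 3.3×10⁻⁴ × 0.25 × 160 = 0.01320 m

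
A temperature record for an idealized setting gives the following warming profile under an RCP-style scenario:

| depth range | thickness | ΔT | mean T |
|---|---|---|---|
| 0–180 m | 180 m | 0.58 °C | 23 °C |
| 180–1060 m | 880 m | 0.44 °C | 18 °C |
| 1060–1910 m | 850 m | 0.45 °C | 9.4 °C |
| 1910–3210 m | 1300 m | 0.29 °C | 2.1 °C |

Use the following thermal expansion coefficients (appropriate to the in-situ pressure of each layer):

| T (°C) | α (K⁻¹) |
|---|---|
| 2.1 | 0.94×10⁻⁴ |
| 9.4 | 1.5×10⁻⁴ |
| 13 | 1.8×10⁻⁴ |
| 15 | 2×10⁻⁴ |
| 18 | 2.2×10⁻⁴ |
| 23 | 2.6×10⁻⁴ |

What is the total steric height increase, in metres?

Layer 1 at 23 °C → α = 2.6×10⁻⁴ K⁻¹
Layer 2 at 18 °C → α = 2.2×10⁻⁴ K⁻¹
Layer 3 at 9.4 °C → α = 1.5×10⁻⁴ K⁻¹
Layer 4 at 2.1 °C → α = 0.94×10⁻⁴ K⁻¹
Layer 1: 2.6×10⁻⁴ × 180 × 0.58 = 0.027144 m
180–1060 m: 880 × 0.44 × 2.2×10⁻⁴ = 0.085184 m
0.45 × 850 × 1.5×10⁻⁴ = 0.057375 m
0.94×10⁻⁴ × 0.29 × 1300 = 0.035438 m
Δh = 0.027144 + 0.085184 + 0.057375 + 0.035438 = 0.205141 m

0.205 m of thermosteric rise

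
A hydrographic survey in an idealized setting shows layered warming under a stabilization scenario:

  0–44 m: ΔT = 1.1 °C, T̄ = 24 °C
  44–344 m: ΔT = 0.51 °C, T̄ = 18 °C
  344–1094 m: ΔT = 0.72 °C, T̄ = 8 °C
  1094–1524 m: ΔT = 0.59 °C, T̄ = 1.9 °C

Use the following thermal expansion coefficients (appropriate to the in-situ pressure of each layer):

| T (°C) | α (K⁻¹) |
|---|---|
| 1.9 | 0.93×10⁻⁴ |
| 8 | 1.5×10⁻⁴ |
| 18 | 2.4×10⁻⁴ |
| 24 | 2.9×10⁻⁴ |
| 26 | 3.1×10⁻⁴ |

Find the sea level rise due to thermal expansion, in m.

about 0.155 m

Layer 1 at 24 °C → α = 2.9×10⁻⁴ K⁻¹
Layer 2 at 18 °C → α = 2.4×10⁻⁴ K⁻¹
Layer 3 at 8 °C → α = 1.5×10⁻⁴ K⁻¹
Layer 4 at 1.9 °C → α = 0.93×10⁻⁴ K⁻¹
0–44 m: 1.1 × 44 × 2.9×10⁻⁴ = 0.014036 m
300 × 0.51 × 2.4×10⁻⁴ = 0.03672 m
1.5×10⁻⁴ × 0.72 × 750 = 0.08100 m
Layer 4: 430 × 0.93×10⁻⁴ × 0.59 = 0.0235941 m
Δh = 0.014036 + 0.03672 + 0.08100 + 0.0235941 = 0.1553501 m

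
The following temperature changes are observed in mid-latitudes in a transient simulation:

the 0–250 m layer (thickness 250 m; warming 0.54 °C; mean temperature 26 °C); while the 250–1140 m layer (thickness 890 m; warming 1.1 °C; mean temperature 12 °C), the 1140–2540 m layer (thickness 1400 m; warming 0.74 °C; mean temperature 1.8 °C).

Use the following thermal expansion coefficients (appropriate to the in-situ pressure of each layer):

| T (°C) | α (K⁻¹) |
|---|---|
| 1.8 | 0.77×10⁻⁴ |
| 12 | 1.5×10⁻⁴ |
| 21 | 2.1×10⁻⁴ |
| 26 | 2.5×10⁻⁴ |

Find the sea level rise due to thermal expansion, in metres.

Layer 1 at 26 °C → α = 2.5×10⁻⁴ K⁻¹
Layer 2 at 12 °C → α = 1.5×10⁻⁴ K⁻¹
Layer 3 at 1.8 °C → α = 0.77×10⁻⁴ K⁻¹
0–250 m: 250 × 0.54 × 2.5×10⁻⁴ = 0.03375 m
Layer 2: 1.1 × 890 × 1.5×10⁻⁴ = 0.14685 m
1140–2540 m: 1400 × 0.77×10⁻⁴ × 0.74 = 0.079772 m
Δh = 0.03375 + 0.14685 + 0.079772 = 0.260372 m

Δh = 0.260 m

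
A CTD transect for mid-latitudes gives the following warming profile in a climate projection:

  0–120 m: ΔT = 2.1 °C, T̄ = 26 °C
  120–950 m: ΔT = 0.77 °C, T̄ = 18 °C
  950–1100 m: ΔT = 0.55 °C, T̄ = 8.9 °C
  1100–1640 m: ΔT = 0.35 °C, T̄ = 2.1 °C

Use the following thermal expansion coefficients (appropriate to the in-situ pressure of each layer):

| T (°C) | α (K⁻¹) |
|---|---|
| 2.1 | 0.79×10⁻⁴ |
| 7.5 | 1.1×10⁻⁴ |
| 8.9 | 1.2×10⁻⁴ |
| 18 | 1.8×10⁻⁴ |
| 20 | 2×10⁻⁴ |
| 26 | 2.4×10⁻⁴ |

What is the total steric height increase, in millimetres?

Layer 1 at 26 °C → α = 2.4×10⁻⁴ K⁻¹
Layer 2 at 18 °C → α = 1.8×10⁻⁴ K⁻¹
Layer 3 at 8.9 °C → α = 1.2×10⁻⁴ K⁻¹
Layer 4 at 2.1 °C → α = 0.79×10⁻⁴ K⁻¹
2.1 × 2.4×10⁻⁴ × 120 = 0.06048 m
120–950 m: 0.77 × 830 × 1.8×10⁻⁴ = 0.115038 m
150 × 1.2×10⁻⁴ × 0.55 = 0.00990 m
540 × 0.79×10⁻⁴ × 0.35 = 0.014931 m
Δh = 0.06048 + 0.115038 + 0.00990 + 0.014931 = 0.200349 m ≈ 200 mm

about 200 mm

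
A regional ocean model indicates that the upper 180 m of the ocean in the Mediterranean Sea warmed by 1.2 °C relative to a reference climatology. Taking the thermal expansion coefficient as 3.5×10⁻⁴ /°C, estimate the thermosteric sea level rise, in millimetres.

Δh = αΔT·H = 3.5×10⁻⁴ × 1.2 × 180 = 0.07560 m

Δh = 75.6 mm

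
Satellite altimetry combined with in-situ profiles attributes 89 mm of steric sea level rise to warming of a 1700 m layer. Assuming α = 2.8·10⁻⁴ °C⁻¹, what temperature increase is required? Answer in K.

ΔT = Δh/(αH) = 0.089 / (2.8×10⁻⁴ × 1700) ≈ 0.1870 K

ΔT ≈ 0.19 K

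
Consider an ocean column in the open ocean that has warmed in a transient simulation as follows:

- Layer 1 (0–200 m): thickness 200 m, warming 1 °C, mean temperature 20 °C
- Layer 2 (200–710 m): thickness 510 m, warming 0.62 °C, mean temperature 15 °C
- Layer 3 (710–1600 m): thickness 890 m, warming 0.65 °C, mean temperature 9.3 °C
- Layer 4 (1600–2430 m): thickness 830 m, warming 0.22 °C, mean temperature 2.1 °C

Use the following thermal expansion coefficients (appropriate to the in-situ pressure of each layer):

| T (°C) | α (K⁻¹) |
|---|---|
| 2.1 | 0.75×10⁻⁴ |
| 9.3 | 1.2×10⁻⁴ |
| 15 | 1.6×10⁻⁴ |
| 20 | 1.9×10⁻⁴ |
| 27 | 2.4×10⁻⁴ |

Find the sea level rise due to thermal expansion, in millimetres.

Δh ≈ 170 mm

Layer 1 at 20 °C → α = 1.9×10⁻⁴ K⁻¹
Layer 2 at 15 °C → α = 1.6×10⁻⁴ K⁻¹
Layer 3 at 9.3 °C → α = 1.2×10⁻⁴ K⁻¹
Layer 4 at 2.1 °C → α = 0.75×10⁻⁴ K⁻¹
0–200 m: 200 × 1 × 1.9×10⁻⁴ = 0.03800 m
510 × 1.6×10⁻⁴ × 0.62 = 0.050592 m
Layer 3: 0.65 × 1.2×10⁻⁴ × 890 = 0.06942 m
830 × 0.22 × 0.75×10⁻⁴ = 0.013695 m
Δh = 0.03800 + 0.050592 + 0.06942 + 0.013695 = 0.171707 m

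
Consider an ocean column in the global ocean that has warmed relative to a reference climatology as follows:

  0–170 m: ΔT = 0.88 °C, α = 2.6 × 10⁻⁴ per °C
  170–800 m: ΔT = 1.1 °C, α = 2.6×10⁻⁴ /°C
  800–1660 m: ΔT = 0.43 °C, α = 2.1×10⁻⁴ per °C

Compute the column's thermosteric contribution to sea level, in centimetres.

29.7 cm

170 × 2.6×10⁻⁴ × 0.88 = 0.038896 m
Layer 2: 630 × 1.1 × 2.6×10⁻⁴ = 0.18018 m
800–1660 m: 2.1×10⁻⁴ × 860 × 0.43 = 0.077658 m
Δh = 0.038896 + 0.18018 + 0.077658 = 0.296734 m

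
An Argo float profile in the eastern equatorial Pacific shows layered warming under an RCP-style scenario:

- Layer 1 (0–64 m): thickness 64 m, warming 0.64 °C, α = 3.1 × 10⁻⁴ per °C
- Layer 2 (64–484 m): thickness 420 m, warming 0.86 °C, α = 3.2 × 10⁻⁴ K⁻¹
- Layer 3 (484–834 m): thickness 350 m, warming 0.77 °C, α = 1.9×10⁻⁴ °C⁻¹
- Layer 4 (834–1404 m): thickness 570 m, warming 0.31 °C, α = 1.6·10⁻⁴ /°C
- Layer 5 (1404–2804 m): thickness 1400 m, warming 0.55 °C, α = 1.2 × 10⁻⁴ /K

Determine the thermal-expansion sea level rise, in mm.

0–64 m: 3.1×10⁻⁴ × 0.64 × 64 = 0.0126976 m
420 × 0.86 × 3.2×10⁻⁴ = 0.115584 m
350 × 0.77 × 1.9×10⁻⁴ = 0.051205 m
834–1404 m: 1.6×10⁻⁴ × 570 × 0.31 = 0.028272 m
1.2×10⁻⁴ × 0.55 × 1400 = 0.09240 m
Δh = 0.0126976 + 0.115584 + 0.051205 + 0.028272 + 0.09240 = 0.3001586 m ≈ 300 mm

300 mm of thermosteric rise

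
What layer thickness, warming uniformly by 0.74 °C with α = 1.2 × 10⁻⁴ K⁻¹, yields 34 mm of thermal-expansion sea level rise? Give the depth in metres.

H = Δh/(αΔT) = 0.034 / (1.2×10⁻⁴ × 0.74) ≈ 382.9 m

about 383 m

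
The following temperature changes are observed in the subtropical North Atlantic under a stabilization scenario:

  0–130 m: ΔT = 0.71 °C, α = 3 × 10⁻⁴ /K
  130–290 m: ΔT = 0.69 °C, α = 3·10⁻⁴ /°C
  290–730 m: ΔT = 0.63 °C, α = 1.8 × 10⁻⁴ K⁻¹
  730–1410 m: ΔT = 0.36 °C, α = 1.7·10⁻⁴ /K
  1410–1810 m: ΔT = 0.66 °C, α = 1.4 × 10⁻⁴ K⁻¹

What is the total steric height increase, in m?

Layer 1: 130 × 3×10⁻⁴ × 0.71 = 0.02769 m
130–290 m: 160 × 0.69 × 3×10⁻⁴ = 0.03312 m
440 × 0.63 × 1.8×10⁻⁴ = 0.049896 m
730–1410 m: 0.36 × 680 × 1.7×10⁻⁴ = 0.041616 m
400 × 1.4×10⁻⁴ × 0.66 = 0.03696 m
Δh = 0.02769 + 0.03312 + 0.049896 + 0.041616 + 0.03696 = 0.189282 m

Δh ≈ 0.189 m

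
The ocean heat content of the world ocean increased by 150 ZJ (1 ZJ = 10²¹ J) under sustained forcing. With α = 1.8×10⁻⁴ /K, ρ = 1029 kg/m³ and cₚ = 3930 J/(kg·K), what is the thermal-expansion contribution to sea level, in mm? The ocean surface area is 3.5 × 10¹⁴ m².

Per unit area: Q = 150×10²¹ / (3.5×10¹⁴) ≈ 4.286×10⁸ J/m²
Δh = αQ/(ρcₚ) = 1.8×10⁻⁴ × 4.286×10⁸ / (1029 × 3930) ≈ 0.019077 m

about 19.1 mm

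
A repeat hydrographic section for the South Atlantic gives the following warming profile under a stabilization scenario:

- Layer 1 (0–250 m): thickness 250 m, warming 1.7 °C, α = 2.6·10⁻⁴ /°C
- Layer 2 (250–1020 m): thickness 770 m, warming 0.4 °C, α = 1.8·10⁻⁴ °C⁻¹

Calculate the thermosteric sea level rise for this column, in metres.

Δh ≈ 0.166 m

Layer 1: 2.6×10⁻⁴ × 1.7 × 250 = 0.11050 m
250–1020 m: 770 × 0.4 × 1.8×10⁻⁴ = 0.05544 m
Δh = 0.11050 + 0.05544 = 0.16594 m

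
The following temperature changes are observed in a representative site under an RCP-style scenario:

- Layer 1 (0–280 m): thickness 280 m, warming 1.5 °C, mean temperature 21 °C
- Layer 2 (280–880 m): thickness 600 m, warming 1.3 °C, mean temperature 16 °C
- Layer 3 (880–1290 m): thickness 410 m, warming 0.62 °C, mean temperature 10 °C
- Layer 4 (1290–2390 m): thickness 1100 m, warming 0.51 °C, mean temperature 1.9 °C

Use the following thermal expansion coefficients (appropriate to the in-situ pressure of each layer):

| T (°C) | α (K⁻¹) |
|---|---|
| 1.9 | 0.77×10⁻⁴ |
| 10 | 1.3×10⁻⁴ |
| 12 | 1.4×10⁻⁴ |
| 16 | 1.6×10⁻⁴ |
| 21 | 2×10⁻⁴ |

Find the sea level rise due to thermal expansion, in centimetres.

Δh ≈ 28.5 cm

Layer 1 at 21 °C → α = 2×10⁻⁴ K⁻¹
Layer 2 at 16 °C → α = 1.6×10⁻⁴ K⁻¹
Layer 3 at 10 °C → α = 1.3×10⁻⁴ K⁻¹
Layer 4 at 1.9 °C → α = 0.77×10⁻⁴ K⁻¹
2×10⁻⁴ × 1.5 × 280 = 0.08400 m
280–880 m: 1.3 × 1.6×10⁻⁴ × 600 = 0.12480 m
1.3×10⁻⁴ × 0.62 × 410 = 0.033046 m
1290–2390 m: 0.77×10⁻⁴ × 0.51 × 1100 = 0.043197 m
Δh = 0.08400 + 0.12480 + 0.033046 + 0.043197 = 0.285043 m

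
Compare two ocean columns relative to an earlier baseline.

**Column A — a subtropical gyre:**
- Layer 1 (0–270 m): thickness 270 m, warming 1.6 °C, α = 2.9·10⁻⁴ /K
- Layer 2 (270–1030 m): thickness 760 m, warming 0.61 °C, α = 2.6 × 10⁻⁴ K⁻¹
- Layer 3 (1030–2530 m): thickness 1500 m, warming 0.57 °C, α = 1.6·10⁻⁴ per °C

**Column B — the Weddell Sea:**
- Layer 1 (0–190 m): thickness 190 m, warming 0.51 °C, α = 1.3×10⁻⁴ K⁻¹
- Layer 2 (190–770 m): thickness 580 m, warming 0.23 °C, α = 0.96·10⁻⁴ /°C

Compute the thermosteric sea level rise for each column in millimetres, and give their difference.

A: 383 mm; B: 25.4 mm; difference 357 mm

A 2.9×10⁻⁴ × 1.6 × 270 = 0.12528 m
A 270–1030 m: 0.61 × 2.6×10⁻⁴ × 760 = 0.120536 m
A 1030–2530 m: 0.57 × 1500 × 1.6×10⁻⁴ = 0.13680 m
A total: 0.382616 m
B 0.51 × 190 × 1.3×10⁻⁴ = 0.012597 m
B Layer 2: 580 × 0.23 × 0.96×10⁻⁴ = 0.0128064 m
B total: 0.0254034 m
Difference: 0.382616 − 0.0254034 = 0.3572126 m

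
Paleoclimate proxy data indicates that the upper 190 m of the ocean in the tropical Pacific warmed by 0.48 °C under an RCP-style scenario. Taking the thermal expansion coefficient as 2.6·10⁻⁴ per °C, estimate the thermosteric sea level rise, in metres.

0.0237 m

Δh = αΔT·H = 2.6×10⁻⁴ × 0.48 × 190 = 0.023712 m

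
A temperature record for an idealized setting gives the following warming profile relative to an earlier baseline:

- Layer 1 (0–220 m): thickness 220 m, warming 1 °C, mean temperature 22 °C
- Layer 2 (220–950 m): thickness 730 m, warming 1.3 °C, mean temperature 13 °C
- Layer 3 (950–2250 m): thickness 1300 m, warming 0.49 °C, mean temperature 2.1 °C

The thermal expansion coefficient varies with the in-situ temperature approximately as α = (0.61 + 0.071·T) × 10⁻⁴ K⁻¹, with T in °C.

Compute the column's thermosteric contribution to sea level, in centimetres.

Δh ≈ 24 cm

Layer 1: α = (0.61 + 0.071×22)×10⁻⁴ = 2.172×10⁻⁴ K⁻¹
Layer 2: α = (0.61 + 0.071×13)×10⁻⁴ = 1.533×10⁻⁴ K⁻¹
Layer 3: α = (0.61 + 0.071×2.1)×10⁻⁴ = 0.7591×10⁻⁴ K⁻¹
Layer 1: 1 × 220 × 2.172×10⁻⁴ = 0.047784 m
1.3 × 1.533×10⁻⁴ × 730 = 0.1454817 m
950–2250 m: 1300 × 0.7591×10⁻⁴ × 0.49 = 0.04835467 m
Δh = 0.047784 + 0.1454817 + 0.04835467 = 0.24162037 m ≈ 24 cm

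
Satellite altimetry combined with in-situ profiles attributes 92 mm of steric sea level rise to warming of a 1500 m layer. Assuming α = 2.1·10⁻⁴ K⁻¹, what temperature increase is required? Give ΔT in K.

about 0.292 K

ΔT = Δh/(αH) = 0.092 / (2.1×10⁻⁴ × 1500) ≈ 0.2921 K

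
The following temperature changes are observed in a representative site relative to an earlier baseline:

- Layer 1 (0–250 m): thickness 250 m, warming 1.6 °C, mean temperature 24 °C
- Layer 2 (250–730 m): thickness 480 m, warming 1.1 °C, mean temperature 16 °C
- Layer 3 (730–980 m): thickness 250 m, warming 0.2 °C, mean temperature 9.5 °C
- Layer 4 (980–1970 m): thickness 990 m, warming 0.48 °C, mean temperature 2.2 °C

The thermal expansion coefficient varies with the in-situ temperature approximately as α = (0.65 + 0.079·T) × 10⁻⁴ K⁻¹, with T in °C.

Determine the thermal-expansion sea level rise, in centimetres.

25 cm

Layer 1: α = (0.65 + 0.079×24)×10⁻⁴ = 2.546×10⁻⁴ K⁻¹
Layer 2: α = (0.65 + 0.079×16)×10⁻⁴ = 1.914×10⁻⁴ K⁻¹
Layer 3: α = (0.65 + 0.079×9.5)×10⁻⁴ = 1.4005×10⁻⁴ K⁻¹
Layer 4: α = (0.65 + 0.079×2.2)×10⁻⁴ = 0.8238×10⁻⁴ K⁻¹
Layer 1: 1.6 × 2.546×10⁻⁴ × 250 = 0.10184 m
Layer 2: 1.1 × 480 × 1.914×10⁻⁴ = 0.1010592 m
730–980 m: 250 × 0.2 × 1.4005×10⁻⁴ = 0.0070025 m
990 × 0.48 × 0.8238×10⁻⁴ = 0.039146976 m
Δh = 0.10184 + 0.1010592 + 0.0070025 + 0.039146976 = 0.249048676 m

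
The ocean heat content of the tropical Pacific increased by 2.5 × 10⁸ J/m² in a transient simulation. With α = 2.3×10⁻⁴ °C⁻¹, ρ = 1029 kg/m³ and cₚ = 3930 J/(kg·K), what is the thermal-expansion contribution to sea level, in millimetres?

14 mm of thermosteric rise

Δh = αQ/(ρcₚ) = 2.3×10⁻⁴ × 2.5×10⁸ / (1029 × 3930) ≈ 0.014219 m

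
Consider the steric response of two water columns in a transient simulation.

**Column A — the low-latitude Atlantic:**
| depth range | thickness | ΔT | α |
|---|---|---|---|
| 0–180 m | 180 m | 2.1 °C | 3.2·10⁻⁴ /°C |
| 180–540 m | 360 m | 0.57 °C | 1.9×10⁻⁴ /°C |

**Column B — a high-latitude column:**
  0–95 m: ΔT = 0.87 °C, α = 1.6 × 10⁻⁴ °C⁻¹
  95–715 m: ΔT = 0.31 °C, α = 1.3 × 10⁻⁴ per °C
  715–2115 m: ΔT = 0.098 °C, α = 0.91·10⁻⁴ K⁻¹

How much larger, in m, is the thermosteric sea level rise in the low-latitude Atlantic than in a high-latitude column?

Δh_A − Δh_B ≈ 0.11 m

A 0–180 m: 2.1 × 180 × 3.2×10⁻⁴ = 0.12096 m
A 1.9×10⁻⁴ × 360 × 0.57 = 0.038988 m
A total: 0.159948 m
B 1.6×10⁻⁴ × 0.87 × 95 = 0.013224 m
B 95–715 m: 620 × 1.3×10⁻⁴ × 0.31 = 0.024986 m
B Layer 3: 0.91×10⁻⁴ × 1400 × 0.098 = 0.0124852 m
B total: 0.0506952 m
Difference: 0.159948 − 0.0506952 = 0.1092528 m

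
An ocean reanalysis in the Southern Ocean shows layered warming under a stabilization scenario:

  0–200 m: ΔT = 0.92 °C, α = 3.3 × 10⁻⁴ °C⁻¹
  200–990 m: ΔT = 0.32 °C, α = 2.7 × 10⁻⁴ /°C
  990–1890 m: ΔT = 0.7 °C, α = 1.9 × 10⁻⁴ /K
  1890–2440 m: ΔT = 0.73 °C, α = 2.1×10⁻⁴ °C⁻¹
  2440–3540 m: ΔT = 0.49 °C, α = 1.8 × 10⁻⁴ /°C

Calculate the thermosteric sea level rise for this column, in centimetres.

Layer 1: 3.3×10⁻⁴ × 0.92 × 200 = 0.06072 m
Layer 2: 790 × 2.7×10⁻⁴ × 0.32 = 0.068256 m
Layer 3: 0.7 × 900 × 1.9×10⁻⁴ = 0.11970 m
Layer 4: 0.73 × 2.1×10⁻⁴ × 550 = 0.084315 m
Layer 5: 1.8×10⁻⁴ × 1100 × 0.49 = 0.09702 m
Δh = 0.06072 + 0.068256 + 0.11970 + 0.084315 + 0.09702 = 0.430011 m

43.0 cm of thermosteric rise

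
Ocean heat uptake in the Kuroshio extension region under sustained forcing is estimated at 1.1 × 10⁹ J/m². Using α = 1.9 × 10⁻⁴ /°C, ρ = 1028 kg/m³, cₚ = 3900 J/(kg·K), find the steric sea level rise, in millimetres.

Δh = αQ/(ρcₚ) = 1.9×10⁻⁴ × 1.1×10⁹ / (1028 × 3900) ≈ 0.05213 m

about 52.1 mm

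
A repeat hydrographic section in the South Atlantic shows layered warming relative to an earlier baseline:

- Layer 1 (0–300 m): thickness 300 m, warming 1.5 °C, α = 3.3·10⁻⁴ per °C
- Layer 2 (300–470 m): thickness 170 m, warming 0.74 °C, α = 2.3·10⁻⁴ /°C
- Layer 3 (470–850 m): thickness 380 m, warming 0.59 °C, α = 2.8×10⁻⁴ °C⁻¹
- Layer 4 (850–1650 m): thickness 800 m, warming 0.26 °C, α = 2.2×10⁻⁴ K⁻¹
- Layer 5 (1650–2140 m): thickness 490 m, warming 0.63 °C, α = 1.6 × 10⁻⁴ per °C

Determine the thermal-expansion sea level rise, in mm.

Δh ≈ 335 mm

0–300 m: 1.5 × 3.3×10⁻⁴ × 300 = 0.14850 m
170 × 0.74 × 2.3×10⁻⁴ = 0.028934 m
Layer 3: 0.59 × 2.8×10⁻⁴ × 380 = 0.062776 m
0.26 × 2.2×10⁻⁴ × 800 = 0.04576 m
0.63 × 1.6×10⁻⁴ × 490 = 0.049392 m
Δh = 0.14850 + 0.028934 + 0.062776 + 0.04576 + 0.049392 = 0.335362 m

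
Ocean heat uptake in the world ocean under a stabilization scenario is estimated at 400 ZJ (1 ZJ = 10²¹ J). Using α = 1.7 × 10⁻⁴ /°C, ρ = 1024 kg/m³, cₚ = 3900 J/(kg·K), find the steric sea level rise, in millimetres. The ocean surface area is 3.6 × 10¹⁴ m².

Per unit area: Q = 400×10²¹ / (3.6×10¹⁴) ≈ 1.111×10⁹ J/m²
Δh = αQ/(ρcₚ) = 1.7×10⁻⁴ × 1.111×10⁹ / (1024 × 3900) ≈ 0.047293 m

Δh ≈ 47.3 mm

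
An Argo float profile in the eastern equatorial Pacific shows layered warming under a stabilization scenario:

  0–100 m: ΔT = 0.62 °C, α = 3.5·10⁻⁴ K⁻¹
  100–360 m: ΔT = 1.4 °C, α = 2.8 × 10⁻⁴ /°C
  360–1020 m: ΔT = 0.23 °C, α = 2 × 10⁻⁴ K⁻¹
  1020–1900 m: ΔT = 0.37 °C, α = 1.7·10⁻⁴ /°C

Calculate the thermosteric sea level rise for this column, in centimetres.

20.9 cm of thermosteric rise

Layer 1: 0.62 × 3.5×10⁻⁴ × 100 = 0.02170 m
Layer 2: 1.4 × 260 × 2.8×10⁻⁴ = 0.10192 m
2×10⁻⁴ × 0.23 × 660 = 0.03036 m
1020–1900 m: 1.7×10⁻⁴ × 880 × 0.37 = 0.055352 m
Δh = 0.02170 + 0.10192 + 0.03036 + 0.055352 = 0.209332 m ≈ 20.9 cm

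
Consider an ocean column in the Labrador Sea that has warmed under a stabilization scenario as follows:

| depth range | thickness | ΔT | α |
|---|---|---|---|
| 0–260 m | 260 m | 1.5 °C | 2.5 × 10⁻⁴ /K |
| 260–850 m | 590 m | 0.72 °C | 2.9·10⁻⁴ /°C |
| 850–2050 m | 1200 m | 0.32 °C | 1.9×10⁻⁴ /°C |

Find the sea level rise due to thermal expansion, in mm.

Δh ≈ 294 mm

0–260 m: 2.5×10⁻⁴ × 260 × 1.5 = 0.09750 m
Layer 2: 2.9×10⁻⁴ × 0.72 × 590 = 0.123192 m
Layer 3: 1.9×10⁻⁴ × 0.32 × 1200 = 0.07296 m
Δh = 0.09750 + 0.123192 + 0.07296 = 0.293652 m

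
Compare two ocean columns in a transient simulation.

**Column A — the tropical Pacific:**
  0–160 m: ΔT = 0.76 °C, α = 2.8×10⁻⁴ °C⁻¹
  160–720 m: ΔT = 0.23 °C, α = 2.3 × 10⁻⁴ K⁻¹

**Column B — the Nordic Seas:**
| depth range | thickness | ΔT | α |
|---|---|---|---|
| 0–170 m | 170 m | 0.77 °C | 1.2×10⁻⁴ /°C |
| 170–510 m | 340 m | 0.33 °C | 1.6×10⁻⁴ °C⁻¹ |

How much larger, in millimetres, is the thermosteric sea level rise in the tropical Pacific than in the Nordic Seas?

A Layer 1: 0.76 × 2.8×10⁻⁴ × 160 = 0.034048 m
A 2.3×10⁻⁴ × 560 × 0.23 = 0.029624 m
A total: 0.063672 m
B Layer 1: 0.77 × 170 × 1.2×10⁻⁴ = 0.015708 m
B Layer 2: 340 × 0.33 × 1.6×10⁻⁴ = 0.017952 m
B total: 0.03366 m
Difference: 0.063672 − 0.03366 = 0.030012 m

30 mm larger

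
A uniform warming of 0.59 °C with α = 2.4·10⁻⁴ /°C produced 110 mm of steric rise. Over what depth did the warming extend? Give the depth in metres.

777 m

H = Δh/(αΔT) = 0.11 / (2.4×10⁻⁴ × 0.59) ≈ 776.8 m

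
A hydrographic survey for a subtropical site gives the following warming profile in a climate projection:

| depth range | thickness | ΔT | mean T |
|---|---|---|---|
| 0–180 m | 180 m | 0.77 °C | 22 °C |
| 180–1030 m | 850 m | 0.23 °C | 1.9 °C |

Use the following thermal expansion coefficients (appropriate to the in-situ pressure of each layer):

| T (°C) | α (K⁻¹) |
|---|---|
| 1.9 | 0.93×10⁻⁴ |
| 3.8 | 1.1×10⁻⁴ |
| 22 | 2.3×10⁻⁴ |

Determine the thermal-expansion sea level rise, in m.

Layer 1 at 22 °C → α = 2.3×10⁻⁴ K⁻¹
Layer 2 at 1.9 °C → α = 0.93×10⁻⁴ K⁻¹
0–180 m: 180 × 2.3×10⁻⁴ × 0.77 = 0.031878 m
Layer 2: 850 × 0.23 × 0.93×10⁻⁴ = 0.0181815 m
Δh = 0.031878 + 0.0181815 = 0.0500595 m

Δh ≈ 0.050 m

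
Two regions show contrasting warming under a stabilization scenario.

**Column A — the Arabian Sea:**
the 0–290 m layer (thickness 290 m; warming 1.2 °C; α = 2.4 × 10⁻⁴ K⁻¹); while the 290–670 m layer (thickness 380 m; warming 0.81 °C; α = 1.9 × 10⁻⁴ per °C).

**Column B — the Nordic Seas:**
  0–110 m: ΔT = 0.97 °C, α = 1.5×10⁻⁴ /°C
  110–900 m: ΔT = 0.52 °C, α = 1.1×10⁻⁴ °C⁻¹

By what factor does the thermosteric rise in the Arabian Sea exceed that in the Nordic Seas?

a factor of 2.3

A 0–290 m: 290 × 1.2 × 2.4×10⁻⁴ = 0.08352 m
A 290–670 m: 380 × 0.81 × 1.9×10⁻⁴ = 0.058482 m
A total: 0.142002 m
B Layer 1: 1.5×10⁻⁴ × 110 × 0.97 = 0.016005 m
B 790 × 0.52 × 1.1×10⁻⁴ = 0.045188 m
B total: 0.061193 m
Ratio: 0.142002 / 0.061193 ≈ 2.321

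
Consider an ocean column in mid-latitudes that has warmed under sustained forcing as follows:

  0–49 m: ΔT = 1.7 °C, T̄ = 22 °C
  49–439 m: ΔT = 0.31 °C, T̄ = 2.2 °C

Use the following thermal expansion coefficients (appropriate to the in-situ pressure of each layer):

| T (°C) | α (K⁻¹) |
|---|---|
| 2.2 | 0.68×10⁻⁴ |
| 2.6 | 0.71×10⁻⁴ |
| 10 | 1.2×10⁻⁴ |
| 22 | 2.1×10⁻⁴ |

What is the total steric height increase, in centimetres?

Δh ≈ 2.57 cm

Layer 1 at 22 °C → α = 2.1×10⁻⁴ K⁻¹
Layer 2 at 2.2 °C → α = 0.68×10⁻⁴ K⁻¹
1.7 × 49 × 2.1×10⁻⁴ = 0.017493 m
0.68×10⁻⁴ × 0.31 × 390 = 0.0082212 m
Δh = 0.017493 + 0.0082212 = 0.0257142 m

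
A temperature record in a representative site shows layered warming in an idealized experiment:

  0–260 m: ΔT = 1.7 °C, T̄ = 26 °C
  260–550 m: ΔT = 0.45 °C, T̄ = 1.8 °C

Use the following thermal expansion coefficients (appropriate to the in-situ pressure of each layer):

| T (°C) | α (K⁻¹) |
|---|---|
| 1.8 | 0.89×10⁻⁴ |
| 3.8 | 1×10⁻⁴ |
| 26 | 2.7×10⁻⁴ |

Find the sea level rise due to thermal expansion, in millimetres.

Layer 1 at 26 °C → α = 2.7×10⁻⁴ K⁻¹
Layer 2 at 1.8 °C → α = 0.89×10⁻⁴ K⁻¹
0–260 m: 2.7×10⁻⁴ × 1.7 × 260 = 0.11934 m
Layer 2: 0.45 × 290 × 0.89×10⁻⁴ = 0.0116145 m
Δh = 0.11934 + 0.0116145 = 0.1309545 m

about 130 mm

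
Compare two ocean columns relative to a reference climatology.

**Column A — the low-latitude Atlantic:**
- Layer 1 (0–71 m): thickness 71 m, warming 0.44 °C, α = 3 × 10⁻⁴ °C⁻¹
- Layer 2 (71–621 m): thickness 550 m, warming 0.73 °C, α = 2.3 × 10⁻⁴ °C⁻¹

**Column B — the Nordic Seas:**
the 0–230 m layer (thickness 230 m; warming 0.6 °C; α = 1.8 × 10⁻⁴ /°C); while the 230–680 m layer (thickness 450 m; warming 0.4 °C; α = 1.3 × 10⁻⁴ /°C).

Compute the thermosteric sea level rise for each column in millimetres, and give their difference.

Δh_A ≈ 100 mm, Δh_B ≈ 48 mm; difference ≈ 53 mm

A 0–71 m: 3×10⁻⁴ × 71 × 0.44 = 0.009372 m
A 71–621 m: 550 × 2.3×10⁻⁴ × 0.73 = 0.092345 m
A total: 0.101717 m
B Layer 1: 1.8×10⁻⁴ × 0.6 × 230 = 0.02484 m
B 450 × 1.3×10⁻⁴ × 0.4 = 0.02340 m
B total: 0.04824 m
Difference: 0.101717 − 0.04824 = 0.053477 m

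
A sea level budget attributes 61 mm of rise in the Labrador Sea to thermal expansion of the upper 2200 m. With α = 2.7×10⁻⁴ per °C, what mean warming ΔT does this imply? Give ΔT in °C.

ΔT = Δh/(αH) = 0.061 / (2.7×10⁻⁴ × 2200) ≈ 0.1027 °C

0.10 °C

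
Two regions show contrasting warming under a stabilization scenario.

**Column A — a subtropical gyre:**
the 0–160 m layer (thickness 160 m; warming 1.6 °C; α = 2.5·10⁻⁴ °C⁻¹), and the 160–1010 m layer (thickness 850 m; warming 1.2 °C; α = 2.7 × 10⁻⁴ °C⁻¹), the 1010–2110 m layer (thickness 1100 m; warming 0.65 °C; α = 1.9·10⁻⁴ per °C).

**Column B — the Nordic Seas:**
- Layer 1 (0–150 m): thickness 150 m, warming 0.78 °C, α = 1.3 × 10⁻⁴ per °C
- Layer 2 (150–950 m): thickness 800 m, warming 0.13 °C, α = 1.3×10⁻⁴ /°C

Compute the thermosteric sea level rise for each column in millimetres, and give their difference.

A 160 × 1.6 × 2.5×10⁻⁴ = 0.06400 m
A 2.7×10⁻⁴ × 1.2 × 850 = 0.27540 m
A Layer 3: 1100 × 1.9×10⁻⁴ × 0.65 = 0.13585 m
A total: 0.47525 m
B 0–150 m: 1.3×10⁻⁴ × 150 × 0.78 = 0.01521 m
B 800 × 1.3×10⁻⁴ × 0.13 = 0.01352 m
B total: 0.02873 m
Difference: 0.47525 − 0.02873 = 0.44652 m

A: 475 mm; B: 28.7 mm; difference 447 mm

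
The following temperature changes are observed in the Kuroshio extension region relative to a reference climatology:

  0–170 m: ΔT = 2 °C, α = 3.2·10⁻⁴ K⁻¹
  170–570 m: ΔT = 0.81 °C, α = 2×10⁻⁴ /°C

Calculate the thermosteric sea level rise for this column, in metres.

0.174 m

Layer 1: 3.2×10⁻⁴ × 170 × 2 = 0.10880 m
170–570 m: 2×10⁻⁴ × 400 × 0.81 = 0.06480 m
Δh = 0.10880 + 0.06480 = 0.17360 m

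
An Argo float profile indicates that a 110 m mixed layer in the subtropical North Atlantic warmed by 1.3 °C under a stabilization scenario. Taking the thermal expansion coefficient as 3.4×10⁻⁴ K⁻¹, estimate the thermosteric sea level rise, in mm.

48.6 mm

Δh = αΔT·H = 3.4×10⁻⁴ × 1.3 × 110 = 0.04862 m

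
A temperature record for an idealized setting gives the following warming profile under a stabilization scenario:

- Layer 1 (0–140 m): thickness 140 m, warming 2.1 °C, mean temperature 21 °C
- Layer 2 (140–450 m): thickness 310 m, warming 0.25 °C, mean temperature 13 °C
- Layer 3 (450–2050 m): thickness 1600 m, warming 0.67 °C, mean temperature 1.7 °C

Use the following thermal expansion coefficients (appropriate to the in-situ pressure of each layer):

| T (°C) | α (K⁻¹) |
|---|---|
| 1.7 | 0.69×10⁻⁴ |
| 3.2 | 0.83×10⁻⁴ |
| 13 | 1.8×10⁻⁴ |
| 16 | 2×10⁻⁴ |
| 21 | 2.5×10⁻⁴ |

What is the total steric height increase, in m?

Δh ≈ 0.161 m

Layer 1 at 21 °C → α = 2.5×10⁻⁴ K⁻¹
Layer 2 at 13 °C → α = 1.8×10⁻⁴ K⁻¹
Layer 3 at 1.7 °C → α = 0.69×10⁻⁴ K⁻¹
Layer 1: 2.1 × 2.5×10⁻⁴ × 140 = 0.07350 m
1.8×10⁻⁴ × 310 × 0.25 = 0.01395 m
0.67 × 1600 × 0.69×10⁻⁴ = 0.073968 m
Δh = 0.07350 + 0.01395 + 0.073968 = 0.161418 m ≈ 0.161 m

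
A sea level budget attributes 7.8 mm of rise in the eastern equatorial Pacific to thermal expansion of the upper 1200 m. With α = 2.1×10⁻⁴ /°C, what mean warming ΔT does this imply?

ΔT = Δh/(αH) = 0.0078 / (2.1×10⁻⁴ × 1200) ≈ 0.03095 K

about 0.0310 K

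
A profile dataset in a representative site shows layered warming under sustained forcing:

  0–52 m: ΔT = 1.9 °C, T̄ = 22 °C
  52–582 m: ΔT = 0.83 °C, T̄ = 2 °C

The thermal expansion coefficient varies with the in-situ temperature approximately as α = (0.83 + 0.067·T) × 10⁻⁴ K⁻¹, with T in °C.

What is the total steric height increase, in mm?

Layer 1: α = (0.83 + 0.067×22)×10⁻⁴ = 2.304×10⁻⁴ K⁻¹
Layer 2: α = (0.83 + 0.067×2)×10⁻⁴ = 0.964×10⁻⁴ K⁻¹
0–52 m: 1.9 × 2.304×10⁻⁴ × 52 = 0.02276352 m
52–582 m: 0.83 × 0.964×10⁻⁴ × 530 = 0.04240636 m
Δh = 0.02276352 + 0.04240636 = 0.06516988 m

about 65 mm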